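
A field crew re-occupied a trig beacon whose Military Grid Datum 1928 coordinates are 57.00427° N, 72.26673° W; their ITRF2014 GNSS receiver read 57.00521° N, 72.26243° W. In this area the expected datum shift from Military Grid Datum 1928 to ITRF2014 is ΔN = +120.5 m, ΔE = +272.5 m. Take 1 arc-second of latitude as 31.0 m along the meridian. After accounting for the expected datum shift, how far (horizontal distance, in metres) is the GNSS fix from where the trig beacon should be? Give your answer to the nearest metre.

Observed coordinate differences: Δφ = +0.00094°, Δλ = +0.00430°.
Converting to metres (1° lat = 111600 m, cos φ = 0.544577): observed ΔN = 104.9 m, observed ΔE = 261.3 m.
Subtracting the expected shift leaves a residual of 104.9 − (120.5) = -15.6 m north and 261.3 − (272.5) = -11.2 m east.
Residual distance = √((-15.6)² + (-11.2)²) = 19.2 m.

19 m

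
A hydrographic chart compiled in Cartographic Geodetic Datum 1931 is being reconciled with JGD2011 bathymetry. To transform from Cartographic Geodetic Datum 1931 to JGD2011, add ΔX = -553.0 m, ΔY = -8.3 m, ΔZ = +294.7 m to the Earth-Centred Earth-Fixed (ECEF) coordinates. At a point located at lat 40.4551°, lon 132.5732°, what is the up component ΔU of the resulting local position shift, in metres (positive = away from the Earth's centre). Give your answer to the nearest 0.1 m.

ΔU = 471.2 m

The local up (radial) axis is (cos φ cos λ, cos φ sin λ, sin φ), giving ΔU = 284.675 − 4.651 + 191.217 = 471.24 m.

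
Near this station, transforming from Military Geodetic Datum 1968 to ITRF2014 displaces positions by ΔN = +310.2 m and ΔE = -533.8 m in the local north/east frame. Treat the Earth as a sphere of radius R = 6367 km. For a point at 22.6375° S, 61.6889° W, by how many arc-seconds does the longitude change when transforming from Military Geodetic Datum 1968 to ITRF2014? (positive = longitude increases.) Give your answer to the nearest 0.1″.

Δλ = -18.7″

At latitude -22.6375°, cos φ = 0.922958.
One radian of longitude at latitude φ spans R cos φ, so Δλ = ΔE / (R cos φ) = -533.8 / (6367000 × 0.922958) = -9.0837e-05 rad = -18.736″.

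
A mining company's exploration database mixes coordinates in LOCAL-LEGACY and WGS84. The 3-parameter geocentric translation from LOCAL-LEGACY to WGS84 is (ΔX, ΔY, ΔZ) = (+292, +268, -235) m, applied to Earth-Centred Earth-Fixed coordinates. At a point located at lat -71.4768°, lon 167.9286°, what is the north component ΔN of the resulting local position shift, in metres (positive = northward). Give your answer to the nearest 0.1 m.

At φ = -71.4768°, λ = 167.9286°: sin φ = -0.948195, cos φ = 0.317689, sin λ = 0.209130, cos λ = -0.977888.
ΔN = −sin φ cos λ·ΔX − sin φ sin λ·ΔY + cos φ·ΔZ = −(-0.948195)(-0.977888)(292) − (-0.948195)(0.209130)(268) + (0.317689)(-235) = -292.26 m.

ΔN = -292.3 m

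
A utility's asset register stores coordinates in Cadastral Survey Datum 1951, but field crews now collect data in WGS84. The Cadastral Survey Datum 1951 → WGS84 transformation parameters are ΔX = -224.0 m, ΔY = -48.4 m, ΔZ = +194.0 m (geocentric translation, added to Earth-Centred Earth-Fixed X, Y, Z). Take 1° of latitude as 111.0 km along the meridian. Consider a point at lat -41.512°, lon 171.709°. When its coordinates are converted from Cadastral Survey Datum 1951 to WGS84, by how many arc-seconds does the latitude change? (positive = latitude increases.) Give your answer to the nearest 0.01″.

Δφ = 9.33″

sin φ = -0.662777, cos φ = 0.748817, sin λ = 0.144201, cos λ = -0.989548.
North component: ΔN = −sin φ cos λ·ΔX − sin φ sin λ·ΔY + cos φ·ΔZ = −(-0.662777)(-0.989548)(-224.0) − (-0.662777)(0.144201)(-48.4) + (0.748817)(194.0) = 287.56 m.
1° of latitude spans 111000 m, so Δφ = 287.56 / 111000 × 3600 = 9.326″.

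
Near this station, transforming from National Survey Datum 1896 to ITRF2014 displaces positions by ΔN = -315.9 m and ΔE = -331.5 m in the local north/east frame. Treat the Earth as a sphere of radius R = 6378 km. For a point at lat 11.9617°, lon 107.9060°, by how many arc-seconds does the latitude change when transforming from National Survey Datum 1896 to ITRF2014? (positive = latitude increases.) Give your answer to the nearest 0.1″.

Δφ = -10.2″

On a sphere of radius R, 1 rad of latitude = R, so Δφ = ΔN / R = -315.9 / 6378000 = -4.9530e-05 rad = -10.216″.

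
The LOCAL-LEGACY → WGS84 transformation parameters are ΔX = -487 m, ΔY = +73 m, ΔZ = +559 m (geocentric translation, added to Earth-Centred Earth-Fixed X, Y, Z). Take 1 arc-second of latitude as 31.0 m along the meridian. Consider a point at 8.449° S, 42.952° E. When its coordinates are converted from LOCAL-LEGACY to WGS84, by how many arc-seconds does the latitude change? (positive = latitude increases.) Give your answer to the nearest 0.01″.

sin φ = -0.146929, cos φ = 0.989147, sin λ = 0.681385, cos λ = 0.731925.
North component: ΔN = −sin φ cos λ·ΔX − sin φ sin λ·ΔY + cos φ·ΔZ = −(-0.146929)(0.731925)(-487) − (-0.146929)(0.681385)(73) + (0.989147)(559) = 507.87 m.
1° of latitude spans 3600 × 31.00 = 111600 m, so Δφ = 507.87 / 111600 × 3600 = 16.383″.

Δφ = 16.38″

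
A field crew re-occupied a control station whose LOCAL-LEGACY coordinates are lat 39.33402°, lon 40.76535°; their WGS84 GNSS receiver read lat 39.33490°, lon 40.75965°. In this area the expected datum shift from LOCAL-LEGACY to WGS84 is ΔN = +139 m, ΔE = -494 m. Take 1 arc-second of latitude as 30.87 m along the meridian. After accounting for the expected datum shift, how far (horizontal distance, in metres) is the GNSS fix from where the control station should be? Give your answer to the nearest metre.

Observed coordinate differences: Δφ = +0.00088°, Δλ = -0.00570°.
Converting to metres (1° lat = 111132 m, cos φ = 0.773464): observed ΔN = 97.8 m, observed ΔE = -490.0 m.
Subtracting the expected shift leaves a residual of 97.8 − (139) = -41.2 m north and -490.0 − (-494) = 4.0 m east.
Residual distance = √((-41.2)² + 4.0²) = 41.4 m.

41 m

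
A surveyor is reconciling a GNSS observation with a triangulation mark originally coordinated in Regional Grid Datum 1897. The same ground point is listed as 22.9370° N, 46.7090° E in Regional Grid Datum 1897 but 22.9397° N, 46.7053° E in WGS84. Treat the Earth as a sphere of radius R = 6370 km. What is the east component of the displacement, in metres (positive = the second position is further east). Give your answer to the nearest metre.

Δφ = 22.9397° − 22.9370° = +0.0027°; Δλ = 46.7053° − 46.7090° = -0.0037°.
1° along a meridian = πR/180 = 111177 m.
ΔN = Δφ × 111177 = 300.2 m; ΔE = Δλ × 111177 × cos(22.9370°) = -0.0037 × 111177 × 0.920934 = -378.8 m.

ΔE = -379 m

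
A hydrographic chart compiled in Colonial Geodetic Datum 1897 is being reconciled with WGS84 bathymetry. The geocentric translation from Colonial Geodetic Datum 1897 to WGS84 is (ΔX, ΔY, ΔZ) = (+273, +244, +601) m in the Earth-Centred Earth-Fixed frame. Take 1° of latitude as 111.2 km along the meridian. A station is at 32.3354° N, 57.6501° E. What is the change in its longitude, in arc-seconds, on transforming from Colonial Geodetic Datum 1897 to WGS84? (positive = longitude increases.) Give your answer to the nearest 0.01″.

Δλ = -3.83″

sin φ = 0.534874, cos φ = 0.844932, sin λ = 0.844796, cos λ = 0.535088.
East component: ΔE = −sin λ·ΔX + cos λ·ΔY = −(0.844796)(273) + (0.535088)(244) = -100.07 m.
1° of latitude spans 111200 m; at latitude φ, 1° of longitude spans that × cos φ = 93956.4 m, so Δλ = -100.07 / 93956.4 × 3600 = -3.834″.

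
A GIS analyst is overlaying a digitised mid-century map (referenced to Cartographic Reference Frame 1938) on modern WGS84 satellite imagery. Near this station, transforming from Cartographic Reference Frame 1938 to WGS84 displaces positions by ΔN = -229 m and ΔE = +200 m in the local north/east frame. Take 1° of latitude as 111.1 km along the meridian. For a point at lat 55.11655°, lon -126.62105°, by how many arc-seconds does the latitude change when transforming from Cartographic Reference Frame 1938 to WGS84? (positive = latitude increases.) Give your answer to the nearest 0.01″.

Δφ = -7.42″

1° of latitude = 111.1 km, so Δφ = -229.0 / 111100 = -0.0020612° = -7.420″.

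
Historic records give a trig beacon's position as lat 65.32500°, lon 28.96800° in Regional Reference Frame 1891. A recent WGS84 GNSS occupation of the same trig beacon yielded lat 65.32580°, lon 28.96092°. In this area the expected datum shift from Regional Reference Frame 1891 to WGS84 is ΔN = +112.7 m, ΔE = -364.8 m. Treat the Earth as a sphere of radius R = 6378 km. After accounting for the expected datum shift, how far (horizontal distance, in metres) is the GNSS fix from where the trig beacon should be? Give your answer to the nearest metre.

Observed coordinate differences: Δφ = +0.00080°, Δλ = -0.00708°.
Converting to metres (1° lat = 111317 m, cos φ = 0.417471): observed ΔN = 89.1 m, observed ΔE = -329.0 m.
Subtracting the expected shift leaves a residual of 89.1 − (112.7) = -23.6 m north and -329.0 − (-364.8) = 35.8 m east.
Residual distance = √((-23.6)² + 35.8²) = 42.9 m.

43 m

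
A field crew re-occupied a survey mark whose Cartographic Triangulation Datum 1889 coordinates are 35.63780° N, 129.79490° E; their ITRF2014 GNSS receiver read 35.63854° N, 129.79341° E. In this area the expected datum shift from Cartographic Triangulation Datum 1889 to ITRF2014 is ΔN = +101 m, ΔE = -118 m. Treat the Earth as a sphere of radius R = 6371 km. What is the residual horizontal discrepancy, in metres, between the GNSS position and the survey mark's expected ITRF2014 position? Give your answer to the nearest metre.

25 m

Observed coordinate differences: Δφ = +0.00074°, Δλ = -0.00149°.
Converting to metres (1° lat = 111195 m, cos φ = 0.812717): observed ΔN = 82.3 m, observed ΔE = -134.7 m.
Subtracting the expected shift leaves a residual of 82.3 − (101) = -18.7 m north and -134.7 − (-118) = -16.7 m east.
Residual distance = √((-18.7)² + (-16.7)²) = 25.1 m.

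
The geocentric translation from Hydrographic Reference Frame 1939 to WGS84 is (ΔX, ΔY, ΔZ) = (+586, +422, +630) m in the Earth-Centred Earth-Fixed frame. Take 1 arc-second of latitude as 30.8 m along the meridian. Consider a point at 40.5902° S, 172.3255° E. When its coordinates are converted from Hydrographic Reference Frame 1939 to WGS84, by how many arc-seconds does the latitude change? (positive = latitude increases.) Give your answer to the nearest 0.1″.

Δφ = 4.5″

sin φ = -0.650644, cos φ = 0.759383, sin λ = 0.133545, cos λ = -0.991043.
North component: ΔN = −sin φ cos λ·ΔX − sin φ sin λ·ΔY + cos φ·ΔZ = −(-0.650644)(-0.991043)(586) − (-0.650644)(0.133545)(422) + (0.759383)(630) = 137.22 m.
1° of latitude spans 3600 × 30.80 = 110880 m, so Δφ = 137.22 / 110880 × 3600 = 4.455″.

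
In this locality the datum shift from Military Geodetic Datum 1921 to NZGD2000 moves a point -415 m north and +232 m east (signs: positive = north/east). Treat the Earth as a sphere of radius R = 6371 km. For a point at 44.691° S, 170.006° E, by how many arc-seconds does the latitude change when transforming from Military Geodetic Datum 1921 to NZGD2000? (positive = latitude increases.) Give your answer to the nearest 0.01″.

Δφ = -13.44″

On a sphere of radius R, 1 rad of latitude = R, so Δφ = ΔN / R = -415.0 / 6371000 = -6.5139e-05 rad = -13.436″.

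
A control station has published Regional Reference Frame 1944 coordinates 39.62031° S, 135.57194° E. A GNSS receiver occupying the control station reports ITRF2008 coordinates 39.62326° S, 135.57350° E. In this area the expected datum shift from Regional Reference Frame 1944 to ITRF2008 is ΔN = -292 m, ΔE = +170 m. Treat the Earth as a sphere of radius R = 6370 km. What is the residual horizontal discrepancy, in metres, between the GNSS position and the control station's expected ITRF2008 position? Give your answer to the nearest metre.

51 m

Observed coordinate differences: Δφ = -0.00295°, Δλ = +0.00156°.
Converting to metres (1° lat = 111177 m, cos φ = 0.770287): observed ΔN = -328.0 m, observed ΔE = 133.6 m.
Subtracting the expected shift leaves a residual of -328.0 − (-292) = -36.0 m north and 133.6 − (170) = -36.4 m east.
Residual distance = √((-36.0)² + (-36.4)²) = 51.2 m.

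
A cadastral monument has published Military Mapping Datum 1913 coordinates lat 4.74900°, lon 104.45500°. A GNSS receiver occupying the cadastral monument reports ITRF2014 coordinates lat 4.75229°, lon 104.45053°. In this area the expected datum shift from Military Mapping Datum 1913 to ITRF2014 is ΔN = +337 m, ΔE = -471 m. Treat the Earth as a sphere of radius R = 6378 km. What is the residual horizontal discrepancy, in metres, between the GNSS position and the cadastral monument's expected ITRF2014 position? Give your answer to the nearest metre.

38 m

Observed coordinate differences: Δφ = +0.00329°, Δλ = -0.00447°.
Converting to metres (1° lat = 111317 m, cos φ = 0.996567): observed ΔN = 366.2 m, observed ΔE = -495.9 m.
Subtracting the expected shift leaves a residual of 366.2 − (337) = 29.2 m north and -495.9 − (-471) = -24.9 m east.
Residual distance = √(29.2² + (-24.9)²) = 38.4 m.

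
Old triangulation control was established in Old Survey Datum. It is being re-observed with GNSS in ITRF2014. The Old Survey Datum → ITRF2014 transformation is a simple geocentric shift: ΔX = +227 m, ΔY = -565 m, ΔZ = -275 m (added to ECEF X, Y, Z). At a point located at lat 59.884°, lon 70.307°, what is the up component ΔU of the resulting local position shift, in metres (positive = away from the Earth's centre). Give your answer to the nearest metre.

The local up (radial) axis is (cos φ cos λ, cos φ sin λ, sin φ), giving ΔU = 38.381 − 266.909 − 237.878 = -466.41 m.

ΔU = -466 m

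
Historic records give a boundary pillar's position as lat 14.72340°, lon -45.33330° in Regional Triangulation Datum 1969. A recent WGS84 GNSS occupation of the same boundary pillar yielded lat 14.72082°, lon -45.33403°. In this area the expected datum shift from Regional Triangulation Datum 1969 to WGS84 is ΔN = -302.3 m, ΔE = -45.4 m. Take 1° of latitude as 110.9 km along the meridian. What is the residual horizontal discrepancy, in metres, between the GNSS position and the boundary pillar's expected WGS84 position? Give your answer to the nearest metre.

37 m

Observed coordinate differences: Δφ = -0.00258°, Δλ = -0.00073°.
Converting to metres (1° lat = 110900 m, cos φ = 0.967164): observed ΔN = -286.1 m, observed ΔE = -78.3 m.
Subtracting the expected shift leaves a residual of -286.1 − (-302.3) = 16.2 m north and -78.3 − (-45.4) = -32.9 m east.
Residual distance = √(16.2² + (-32.9)²) = 36.7 m.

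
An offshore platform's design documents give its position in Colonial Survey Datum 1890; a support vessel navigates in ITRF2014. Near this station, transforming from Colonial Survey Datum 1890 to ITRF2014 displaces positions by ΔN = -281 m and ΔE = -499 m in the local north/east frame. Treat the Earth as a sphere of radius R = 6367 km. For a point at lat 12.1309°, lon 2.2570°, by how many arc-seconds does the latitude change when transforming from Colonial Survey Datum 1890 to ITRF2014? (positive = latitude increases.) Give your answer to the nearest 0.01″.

Δφ = -9.10″

On a sphere of radius R, 1 rad of latitude = R, so Δφ = ΔN / R = -281.0 / 6367000 = -4.4134e-05 rad = -9.103″.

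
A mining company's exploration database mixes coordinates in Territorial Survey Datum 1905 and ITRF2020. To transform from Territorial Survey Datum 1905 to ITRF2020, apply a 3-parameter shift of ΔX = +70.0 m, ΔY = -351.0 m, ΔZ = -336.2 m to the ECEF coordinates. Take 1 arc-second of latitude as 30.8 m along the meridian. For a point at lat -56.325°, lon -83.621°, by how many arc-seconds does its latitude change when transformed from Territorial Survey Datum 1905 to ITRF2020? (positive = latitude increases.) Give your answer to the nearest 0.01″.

sin φ = -0.832196, cos φ = 0.554481, sin λ = -0.993809, cos λ = 0.111105.
North component: ΔN = −sin φ cos λ·ΔX − sin φ sin λ·ΔY + cos φ·ΔZ = −(-0.832196)(0.111105)(70.0) − (-0.832196)(-0.993809)(-351.0) + (0.554481)(-336.2) = 110.35 m.
1° of latitude spans 3600 × 30.80 = 110880 m, so Δφ = 110.35 / 110880 × 3600 = 3.583″.

Δφ = 3.58″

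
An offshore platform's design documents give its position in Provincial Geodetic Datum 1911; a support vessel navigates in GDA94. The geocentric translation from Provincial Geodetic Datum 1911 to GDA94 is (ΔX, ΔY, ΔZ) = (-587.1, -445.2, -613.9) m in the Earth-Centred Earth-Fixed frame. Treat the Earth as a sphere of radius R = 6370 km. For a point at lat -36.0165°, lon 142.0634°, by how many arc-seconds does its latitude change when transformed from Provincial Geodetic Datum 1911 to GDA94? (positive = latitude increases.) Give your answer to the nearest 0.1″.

sin φ = -0.588018, cos φ = 0.808848, sin λ = 0.614789, cos λ = -0.788692.
North component: ΔN = −sin φ cos λ·ΔX − sin φ sin λ·ΔY + cos φ·ΔZ = −(-0.588018)(-0.788692)(-587.1) − (-0.588018)(0.614789)(-445.2) + (0.808848)(-613.9) = -385.22 m.
1° of latitude spans πR/180 = 111177 m, so Δφ = -385.22 / 111177 × 3600 = -12.474″.

Δφ = -12.5″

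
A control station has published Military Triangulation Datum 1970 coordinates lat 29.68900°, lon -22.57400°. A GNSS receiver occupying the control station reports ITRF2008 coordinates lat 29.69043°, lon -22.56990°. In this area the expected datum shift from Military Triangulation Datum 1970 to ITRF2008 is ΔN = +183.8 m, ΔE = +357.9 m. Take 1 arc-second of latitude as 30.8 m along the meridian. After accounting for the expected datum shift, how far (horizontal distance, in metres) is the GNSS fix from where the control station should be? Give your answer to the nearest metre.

Observed coordinate differences: Δφ = +0.00143°, Δλ = +0.00410°.
Converting to metres (1° lat = 110880 m, cos φ = 0.868727): observed ΔN = 158.6 m, observed ΔE = 394.9 m.
Subtracting the expected shift leaves a residual of 158.6 − (183.8) = -25.2 m north and 394.9 − (357.9) = 37.0 m east.
Residual distance = √((-25.2)² + 37.0²) = 44.8 m.

45 m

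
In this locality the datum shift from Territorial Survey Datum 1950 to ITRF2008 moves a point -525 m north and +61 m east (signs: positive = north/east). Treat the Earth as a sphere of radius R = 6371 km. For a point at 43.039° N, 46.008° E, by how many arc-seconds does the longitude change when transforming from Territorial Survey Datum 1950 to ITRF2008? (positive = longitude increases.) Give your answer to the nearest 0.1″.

At latitude 43.039°, cos φ = 0.730889.
One radian of longitude at latitude φ spans R cos φ, so Δλ = ΔE / (R cos φ) = 61.0 / (6371000 × 0.730889) = 1.3100e-05 rad = 2.702″.

Δλ = 2.7″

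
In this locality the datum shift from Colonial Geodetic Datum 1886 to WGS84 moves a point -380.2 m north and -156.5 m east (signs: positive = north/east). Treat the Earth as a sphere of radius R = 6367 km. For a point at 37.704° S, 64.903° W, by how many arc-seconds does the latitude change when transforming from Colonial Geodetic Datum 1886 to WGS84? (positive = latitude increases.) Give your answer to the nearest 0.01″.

Δφ = -12.32″

On a sphere of radius R, 1 rad of latitude = R, so Δφ = ΔN / R = -380.2 / 6367000 = -5.9714e-05 rad = -12.317″.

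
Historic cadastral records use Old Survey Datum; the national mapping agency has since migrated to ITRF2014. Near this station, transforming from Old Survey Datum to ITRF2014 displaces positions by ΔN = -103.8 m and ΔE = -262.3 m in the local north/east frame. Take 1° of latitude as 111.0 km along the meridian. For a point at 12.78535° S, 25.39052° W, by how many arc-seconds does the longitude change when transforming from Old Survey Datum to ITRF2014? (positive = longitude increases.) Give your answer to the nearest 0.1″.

Δλ = -8.7″

At latitude -12.78535°, cos φ = 0.975206.
1° of longitude at this latitude = 111.0 × cos φ = 108.25 km, so Δλ = -262.3 / 108247.9 = -0.0024231° = -8.723″.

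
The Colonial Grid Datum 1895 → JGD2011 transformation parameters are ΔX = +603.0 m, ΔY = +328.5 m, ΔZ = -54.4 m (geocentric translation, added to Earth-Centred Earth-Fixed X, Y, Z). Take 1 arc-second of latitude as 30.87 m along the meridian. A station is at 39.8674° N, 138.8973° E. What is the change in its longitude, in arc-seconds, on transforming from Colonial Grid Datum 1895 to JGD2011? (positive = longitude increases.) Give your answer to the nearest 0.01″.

Δλ = -27.18″

sin φ = 0.641013, cos φ = 0.767530, sin λ = 0.657411, cos λ = -0.753532.
East component: ΔE = −sin λ·ΔX + cos λ·ΔY = −(0.657411)(603.0) + (-0.753532)(328.5) = -643.95 m.
1° of latitude spans 3600 × 30.87 = 111132 m; at latitude φ, 1° of longitude spans that × cos φ = 85297.1 m, so Δλ = -643.95 / 85297.1 × 3600 = -27.178″.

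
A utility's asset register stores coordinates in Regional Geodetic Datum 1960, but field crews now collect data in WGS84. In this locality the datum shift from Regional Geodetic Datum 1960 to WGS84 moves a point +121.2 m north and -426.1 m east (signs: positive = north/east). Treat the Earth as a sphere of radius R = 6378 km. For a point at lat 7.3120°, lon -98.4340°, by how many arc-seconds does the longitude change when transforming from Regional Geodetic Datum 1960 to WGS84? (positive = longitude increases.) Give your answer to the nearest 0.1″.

At latitude 7.3120°, cos φ = 0.991868.
One radian of longitude at latitude φ spans R cos φ, so Δλ = ΔE / (R cos φ) = -426.1 / (6378000 × 0.991868) = -6.7356e-05 rad = -13.893″.

Δλ = -13.9″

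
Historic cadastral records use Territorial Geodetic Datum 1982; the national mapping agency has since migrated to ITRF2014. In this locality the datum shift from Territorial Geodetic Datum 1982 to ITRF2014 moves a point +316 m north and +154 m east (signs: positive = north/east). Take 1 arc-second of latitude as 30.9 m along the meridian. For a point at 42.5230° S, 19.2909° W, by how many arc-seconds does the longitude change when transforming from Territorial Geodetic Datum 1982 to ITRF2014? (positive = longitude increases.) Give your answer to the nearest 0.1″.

At latitude -42.5230°, cos φ = 0.737006.
1″ of longitude at this latitude = 30.90 × cos φ = 22.7735 m, so Δλ = 154.0 / 22.7735 = 6.762″.

Δλ = 6.8″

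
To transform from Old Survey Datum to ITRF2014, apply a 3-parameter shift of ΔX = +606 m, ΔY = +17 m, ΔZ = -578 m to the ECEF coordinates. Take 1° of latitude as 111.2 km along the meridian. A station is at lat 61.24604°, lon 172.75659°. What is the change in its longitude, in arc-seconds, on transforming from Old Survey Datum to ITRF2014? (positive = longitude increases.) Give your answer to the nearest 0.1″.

sin φ = 0.876694, cos φ = 0.481049, sin λ = 0.126085, cos λ = -0.992019.
East component: ΔE = −sin λ·ΔX + cos λ·ΔY = −(0.126085)(606) + (-0.992019)(17) = -93.27 m.
1° of latitude spans 111200 m; at latitude φ, 1° of longitude spans that × cos φ = 53492.7 m, so Δλ = -93.27 / 53492.7 × 3600 = -6.277″.

Δλ = -6.3″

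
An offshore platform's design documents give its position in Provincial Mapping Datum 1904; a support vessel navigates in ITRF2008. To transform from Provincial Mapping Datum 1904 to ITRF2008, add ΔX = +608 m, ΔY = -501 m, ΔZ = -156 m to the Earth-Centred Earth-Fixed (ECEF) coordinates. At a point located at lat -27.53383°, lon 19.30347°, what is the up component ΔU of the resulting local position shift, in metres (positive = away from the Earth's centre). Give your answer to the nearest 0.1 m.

ΔU = 434.1 m

The local up (radial) axis is (cos φ cos λ, cos φ sin λ, sin φ), giving ΔU = 508.827 − 146.858 + 72.114 = 434.08 m.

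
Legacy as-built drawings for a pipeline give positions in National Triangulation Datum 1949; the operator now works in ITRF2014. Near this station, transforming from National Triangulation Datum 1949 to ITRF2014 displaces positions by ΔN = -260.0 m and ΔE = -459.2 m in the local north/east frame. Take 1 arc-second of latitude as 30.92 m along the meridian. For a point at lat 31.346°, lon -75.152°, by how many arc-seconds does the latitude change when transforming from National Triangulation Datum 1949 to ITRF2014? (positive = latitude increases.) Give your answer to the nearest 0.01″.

Δφ = -8.41″

1″ of latitude = 30.92 m, so Δφ = -260.0 / 30.92 = -8.409″.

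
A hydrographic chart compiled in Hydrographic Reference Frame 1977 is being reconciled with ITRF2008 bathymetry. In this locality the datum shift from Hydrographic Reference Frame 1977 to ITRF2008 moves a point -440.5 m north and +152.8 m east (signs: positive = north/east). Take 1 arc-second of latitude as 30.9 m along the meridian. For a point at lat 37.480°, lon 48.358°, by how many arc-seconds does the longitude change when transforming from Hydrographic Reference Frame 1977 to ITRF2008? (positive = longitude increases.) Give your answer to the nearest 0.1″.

Δλ = 6.2″

At latitude 37.480°, cos φ = 0.793566.
1″ of longitude at this latitude = 30.90 × cos φ = 24.5212 m, so Δλ = 152.8 / 24.5212 = 6.231″.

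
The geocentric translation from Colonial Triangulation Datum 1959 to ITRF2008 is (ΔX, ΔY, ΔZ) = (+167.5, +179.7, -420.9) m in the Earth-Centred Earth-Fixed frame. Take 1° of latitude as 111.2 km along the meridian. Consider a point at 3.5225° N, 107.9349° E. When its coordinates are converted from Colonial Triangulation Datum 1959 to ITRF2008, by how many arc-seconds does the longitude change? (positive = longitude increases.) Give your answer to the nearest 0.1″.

sin φ = 0.061441, cos φ = 0.998111, sin λ = 0.951407, cos λ = -0.307936.
East component: ΔE = −sin λ·ΔX + cos λ·ΔY = −(0.951407)(167.5) + (-0.307936)(179.7) = -214.70 m.
1° of latitude spans 111200 m; at latitude φ, 1° of longitude spans that × cos φ = 110989.9 m, so Δλ = -214.70 / 110989.9 × 3600 = -6.964″.

Δλ = -7.0″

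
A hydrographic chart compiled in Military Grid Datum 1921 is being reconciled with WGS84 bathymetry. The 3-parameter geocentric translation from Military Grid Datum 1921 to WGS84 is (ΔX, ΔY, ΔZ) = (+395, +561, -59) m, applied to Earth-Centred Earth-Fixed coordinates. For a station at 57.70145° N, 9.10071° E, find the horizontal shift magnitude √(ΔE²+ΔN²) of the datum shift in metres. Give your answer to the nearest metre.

657 m

At φ = 57.70145°, λ = 9.10071°: sin φ = 0.845275, cos φ = 0.534331, sin λ = 0.158170, cos λ = 0.987412.
ΔE = −sin λ·ΔX + cos λ·ΔY = −(0.158170)·(395) + (0.987412)·(561) = 491.46 m.
ΔN = −sin φ cos λ·ΔX − sin φ sin λ·ΔY + cos φ·ΔZ = −(0.845275)(0.987412)(395) − (0.845275)(0.158170)(561) + (0.534331)(-59) = -436.21 m.
Horizontal magnitude = √(ΔE² + ΔN²) = √(491.46² + (-436.21)²) = 657.13 m.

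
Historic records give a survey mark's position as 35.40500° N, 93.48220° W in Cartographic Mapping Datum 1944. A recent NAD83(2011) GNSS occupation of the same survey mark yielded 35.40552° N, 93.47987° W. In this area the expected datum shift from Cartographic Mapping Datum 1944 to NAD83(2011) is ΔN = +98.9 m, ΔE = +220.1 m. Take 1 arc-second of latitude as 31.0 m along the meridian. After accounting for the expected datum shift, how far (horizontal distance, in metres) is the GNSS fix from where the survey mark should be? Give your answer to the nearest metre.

Observed coordinate differences: Δφ = +0.00052°, Δλ = +0.00233°.
Converting to metres (1° lat = 111600 m, cos φ = 0.815077): observed ΔN = 58.0 m, observed ΔE = 211.9 m.
Subtracting the expected shift leaves a residual of 58.0 − (98.9) = -40.9 m north and 211.9 − (220.1) = -8.2 m east.
Residual distance = √((-40.9)² + (-8.2)²) = 41.7 m.

42 m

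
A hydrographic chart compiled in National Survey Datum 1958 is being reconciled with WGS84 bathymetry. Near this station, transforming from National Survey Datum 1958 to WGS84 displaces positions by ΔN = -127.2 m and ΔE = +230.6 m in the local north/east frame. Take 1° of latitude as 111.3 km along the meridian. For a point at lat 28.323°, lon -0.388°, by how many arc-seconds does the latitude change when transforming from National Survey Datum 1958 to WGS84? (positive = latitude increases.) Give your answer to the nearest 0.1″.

Δφ = -4.1″

1° of latitude = 111.3 km, so Δφ = -127.2 / 111300 = -0.0011429° = -4.114″.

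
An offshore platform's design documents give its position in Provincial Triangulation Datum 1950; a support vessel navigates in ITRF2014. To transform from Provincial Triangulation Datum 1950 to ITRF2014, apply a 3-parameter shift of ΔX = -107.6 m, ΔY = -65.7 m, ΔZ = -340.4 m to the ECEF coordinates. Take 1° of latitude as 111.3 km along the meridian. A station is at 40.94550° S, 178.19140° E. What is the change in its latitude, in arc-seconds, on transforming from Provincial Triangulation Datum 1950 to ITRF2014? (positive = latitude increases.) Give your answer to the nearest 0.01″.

sin φ = -0.655341, cos φ = 0.755333, sin λ = 0.031561, cos λ = -0.999502.
North component: ΔN = −sin φ cos λ·ΔX − sin φ sin λ·ΔY + cos φ·ΔZ = −(-0.655341)(-0.999502)(-107.6) − (-0.655341)(0.031561)(-65.7) + (0.755333)(-340.4) = -187.99 m.
1° of latitude spans 111300 m, so Δφ = -187.99 / 111300 × 3600 = -6.081″.

Δφ = -6.08″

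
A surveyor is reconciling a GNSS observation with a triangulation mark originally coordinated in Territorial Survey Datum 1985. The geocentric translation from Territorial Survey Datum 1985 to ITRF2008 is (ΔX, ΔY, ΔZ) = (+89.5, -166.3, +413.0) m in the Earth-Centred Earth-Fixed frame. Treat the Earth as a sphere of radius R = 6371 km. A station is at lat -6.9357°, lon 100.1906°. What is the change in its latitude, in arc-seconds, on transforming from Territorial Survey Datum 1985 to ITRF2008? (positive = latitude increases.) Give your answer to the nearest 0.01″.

sin φ = -0.120755, cos φ = 0.992682, sin λ = 0.984225, cos λ = -0.176923.
North component: ΔN = −sin φ cos λ·ΔX − sin φ sin λ·ΔY + cos φ·ΔZ = −(-0.120755)(-0.176923)(89.5) − (-0.120755)(0.984225)(-166.3) + (0.992682)(413.0) = 388.30 m.
1° of latitude spans πR/180 = 111195 m, so Δφ = 388.30 / 111195 × 3600 = 12.571″.

Δφ = 12.57″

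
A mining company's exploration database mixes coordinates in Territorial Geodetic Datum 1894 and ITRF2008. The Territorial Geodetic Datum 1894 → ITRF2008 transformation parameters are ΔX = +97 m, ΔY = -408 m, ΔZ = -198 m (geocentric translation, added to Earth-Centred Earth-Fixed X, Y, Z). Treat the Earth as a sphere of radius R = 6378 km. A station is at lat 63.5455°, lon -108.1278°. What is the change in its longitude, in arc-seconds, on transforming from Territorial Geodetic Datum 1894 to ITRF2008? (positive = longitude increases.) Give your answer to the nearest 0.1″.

sin φ = 0.895288, cos φ = 0.445487, sin λ = -0.950365, cos λ = -0.311138.
East component: ΔE = −sin λ·ΔX + cos λ·ΔY = −(-0.950365)(97) + (-0.311138)(-408) = 219.13 m.
1° of latitude spans πR/180 = 111317 m; at latitude φ, 1° of longitude spans that × cos φ = 49590.3 m, so Δλ = 219.13 / 49590.3 × 3600 = 15.908″.

Δλ = 15.9″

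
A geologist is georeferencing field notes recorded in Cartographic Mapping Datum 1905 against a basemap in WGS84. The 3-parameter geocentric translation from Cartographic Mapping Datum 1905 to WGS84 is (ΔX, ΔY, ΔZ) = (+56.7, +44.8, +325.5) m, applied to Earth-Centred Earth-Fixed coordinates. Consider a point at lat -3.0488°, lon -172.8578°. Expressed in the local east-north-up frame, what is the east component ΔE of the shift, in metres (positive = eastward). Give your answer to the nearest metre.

ΔE = -37 m

The local east axis at (φ, λ) is (−sin λ, cos λ, 0), so ΔE = −sin(-172.8578°)·56.7 + cos(-172.8578°)·44.8 = -37.40 m.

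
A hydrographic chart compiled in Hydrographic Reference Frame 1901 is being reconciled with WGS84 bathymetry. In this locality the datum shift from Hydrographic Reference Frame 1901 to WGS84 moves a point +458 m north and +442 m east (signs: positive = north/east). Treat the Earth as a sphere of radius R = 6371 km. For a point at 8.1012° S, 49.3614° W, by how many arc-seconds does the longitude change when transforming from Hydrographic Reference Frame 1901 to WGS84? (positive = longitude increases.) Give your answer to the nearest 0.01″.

Δλ = 14.45″

At latitude -8.1012°, cos φ = 0.990021.
One radian of longitude at latitude φ spans R cos φ, so Δλ = ΔE / (R cos φ) = 442.0 / (6371000 × 0.990021) = 7.0076e-05 rad = 14.454″.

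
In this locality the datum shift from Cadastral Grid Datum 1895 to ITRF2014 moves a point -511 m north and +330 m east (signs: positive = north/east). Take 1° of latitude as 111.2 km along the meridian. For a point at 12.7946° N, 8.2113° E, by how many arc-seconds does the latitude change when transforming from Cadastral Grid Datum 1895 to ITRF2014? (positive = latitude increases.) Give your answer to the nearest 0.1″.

1° of latitude = 111.2 km, so Δφ = -511.0 / 111200 = -0.0045953° = -16.543″.

Δφ = -16.5″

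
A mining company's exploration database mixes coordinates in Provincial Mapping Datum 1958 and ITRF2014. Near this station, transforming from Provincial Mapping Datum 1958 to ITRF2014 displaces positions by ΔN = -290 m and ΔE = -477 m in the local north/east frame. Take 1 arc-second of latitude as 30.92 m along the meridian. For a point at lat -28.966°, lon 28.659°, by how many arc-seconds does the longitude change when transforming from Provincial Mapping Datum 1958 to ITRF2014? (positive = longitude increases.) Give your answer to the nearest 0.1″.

Δλ = -17.6″

At latitude -28.966°, cos φ = 0.874907.
1″ of longitude at this latitude = 30.92 × cos φ = 27.0521 m, so Δλ = -477.0 / 27.0521 = -17.633″.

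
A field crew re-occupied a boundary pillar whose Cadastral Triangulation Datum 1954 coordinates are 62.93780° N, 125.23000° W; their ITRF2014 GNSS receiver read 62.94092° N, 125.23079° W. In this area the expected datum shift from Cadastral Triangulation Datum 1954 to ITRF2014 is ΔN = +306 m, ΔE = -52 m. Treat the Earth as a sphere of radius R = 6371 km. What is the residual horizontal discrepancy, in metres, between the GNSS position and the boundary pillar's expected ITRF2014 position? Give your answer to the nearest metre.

Observed coordinate differences: Δφ = +0.00312°, Δλ = -0.00079°.
Converting to metres (1° lat = 111195 m, cos φ = 0.454958): observed ΔN = 346.9 m, observed ΔE = -40.0 m.
Subtracting the expected shift leaves a residual of 346.9 − (306) = 40.9 m north and -40.0 − (-52) = 12.0 m east.
Residual distance = √(40.9² + 12.0²) = 42.7 m.

43 m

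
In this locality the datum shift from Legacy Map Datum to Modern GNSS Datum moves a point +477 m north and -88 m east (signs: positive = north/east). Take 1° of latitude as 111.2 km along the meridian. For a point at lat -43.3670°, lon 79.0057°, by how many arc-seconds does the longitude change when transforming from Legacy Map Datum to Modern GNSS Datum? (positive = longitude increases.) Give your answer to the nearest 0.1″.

At latitude -43.3670°, cos φ = 0.726970.
1° of longitude at this latitude = 111.2 × cos φ = 80.84 km, so Δλ = -88.0 / 80839.1 = -0.0010886° = -3.919″.

Δλ = -3.9″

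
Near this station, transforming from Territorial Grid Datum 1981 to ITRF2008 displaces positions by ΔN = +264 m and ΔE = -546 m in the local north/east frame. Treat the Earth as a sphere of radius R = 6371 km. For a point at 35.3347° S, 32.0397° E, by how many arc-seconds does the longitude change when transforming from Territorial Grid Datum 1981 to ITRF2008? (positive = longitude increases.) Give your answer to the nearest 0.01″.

Δλ = -21.67″

At latitude -35.3347°, cos φ = 0.815787.
One radian of longitude at latitude φ spans R cos φ, so Δλ = ΔE / (R cos φ) = -546.0 / (6371000 × 0.815787) = -1.0505e-04 rad = -21.669″.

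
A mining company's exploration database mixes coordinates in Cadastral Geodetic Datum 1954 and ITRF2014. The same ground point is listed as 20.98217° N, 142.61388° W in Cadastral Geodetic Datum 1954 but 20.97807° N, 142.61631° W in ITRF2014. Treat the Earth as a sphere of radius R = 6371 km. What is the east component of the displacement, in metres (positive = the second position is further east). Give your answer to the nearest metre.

ΔE = -252 m

Δφ = 20.97807° − 20.98217° = -0.00410°; Δλ = -142.61631° − -142.61388° = -0.00243°.
1° along a meridian = πR/180 = 111195 m.
ΔN = Δφ × 111195 = -455.9 m; ΔE = Δλ × 111195 × cos(20.98217°) = -0.00243 × 111195 × 0.933692 = -252.3 m.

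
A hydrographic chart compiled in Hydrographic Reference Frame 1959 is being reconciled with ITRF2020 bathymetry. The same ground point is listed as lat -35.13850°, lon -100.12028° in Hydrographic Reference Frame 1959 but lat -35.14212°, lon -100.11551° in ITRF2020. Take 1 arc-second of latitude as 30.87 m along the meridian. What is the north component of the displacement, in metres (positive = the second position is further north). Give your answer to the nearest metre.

ΔN = -402 m

Δφ = -35.14212° − -35.13850° = -0.00362°; Δλ = -100.11551° − -100.12028° = +0.00477°.
1° of latitude = 3600 × 30.87 = 111132 m.
ΔN = Δφ × 111132 = -402.3 m; ΔE = Δλ × 111132 × cos(-35.13850°) = +0.00477 × 111132 × 0.817763 = 433.5 m.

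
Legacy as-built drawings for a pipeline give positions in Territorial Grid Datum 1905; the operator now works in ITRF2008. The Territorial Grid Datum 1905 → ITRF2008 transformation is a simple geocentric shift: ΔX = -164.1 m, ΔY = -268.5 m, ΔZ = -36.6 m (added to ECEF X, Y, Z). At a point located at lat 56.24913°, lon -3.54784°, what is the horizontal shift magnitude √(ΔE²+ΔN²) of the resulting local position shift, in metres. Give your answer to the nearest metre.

The local east axis at (φ, λ) is (−sin λ, cos λ, 0), so ΔE = −sin(-3.54784°)·(-164.1) + cos(-3.54784°)·(-268.5) = -278.14 m.
The local north axis is (−sin φ cos λ, −sin φ sin λ, cos φ), giving ΔN = 136.181 − 13.815 − 20.334 = 102.03 m.
Horizontal magnitude = √(ΔE² + ΔN²) = √((-278.14)² + 102.03²) = 296.26 m.

296 m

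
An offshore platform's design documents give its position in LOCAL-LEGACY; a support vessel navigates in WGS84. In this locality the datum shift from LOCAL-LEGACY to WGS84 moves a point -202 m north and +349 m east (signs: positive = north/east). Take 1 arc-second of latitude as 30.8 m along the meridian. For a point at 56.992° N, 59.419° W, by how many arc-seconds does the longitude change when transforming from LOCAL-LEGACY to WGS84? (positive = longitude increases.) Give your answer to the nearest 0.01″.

At latitude 56.992°, cos φ = 0.544756.
1″ of longitude at this latitude = 30.80 × cos φ = 16.7785 m, so Δλ = 349.0 / 16.7785 = 20.800″.

Δλ = 20.80″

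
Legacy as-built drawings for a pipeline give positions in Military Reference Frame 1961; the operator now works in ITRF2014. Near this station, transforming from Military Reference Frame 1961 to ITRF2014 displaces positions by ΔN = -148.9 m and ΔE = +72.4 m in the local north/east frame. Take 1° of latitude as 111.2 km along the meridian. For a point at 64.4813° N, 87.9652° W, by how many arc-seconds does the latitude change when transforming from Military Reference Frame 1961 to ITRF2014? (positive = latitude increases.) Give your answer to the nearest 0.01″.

1° of latitude = 111.2 km, so Δφ = -148.9 / 111200 = -0.0013390° = -4.821″.

Δφ = -4.82″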